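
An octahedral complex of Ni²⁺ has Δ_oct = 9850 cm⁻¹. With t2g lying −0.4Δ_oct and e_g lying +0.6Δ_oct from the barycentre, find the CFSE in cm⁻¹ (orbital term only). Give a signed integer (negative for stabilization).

-11820

Ni²⁺: group 10, so d-count = 10 − 2 = 8.
Electron filling gives t2g^6 e_g^2.
The orbital stabilization is -1.2Δ_oct = -1.2 × 9850 = -11820 cm⁻¹.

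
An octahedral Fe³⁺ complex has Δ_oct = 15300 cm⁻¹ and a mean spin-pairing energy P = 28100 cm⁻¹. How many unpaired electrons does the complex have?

Fe³⁺: group 8, so d-count = 8 − 3 = 5.
Since Δ_oct = 15300 cm⁻¹ < P = 28100 cm⁻¹, the complex adopts the high-spin configuration.
Configuration: t₂g³ eg².
Unpaired electrons: 5.

5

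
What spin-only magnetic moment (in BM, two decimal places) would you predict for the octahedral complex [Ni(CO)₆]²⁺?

CO is neutral, so the +2 overall charge sits on Ni: oxidation state +2.
Ni²⁺: group 10, so d-count = 10 − 2 = 8.
Configuration: t₂g⁶ eg² → 2 unpaired electrons.
μ(spin-only) = √[2(2+2)] = √8 ≈ 2.83 BM.

2.83 BM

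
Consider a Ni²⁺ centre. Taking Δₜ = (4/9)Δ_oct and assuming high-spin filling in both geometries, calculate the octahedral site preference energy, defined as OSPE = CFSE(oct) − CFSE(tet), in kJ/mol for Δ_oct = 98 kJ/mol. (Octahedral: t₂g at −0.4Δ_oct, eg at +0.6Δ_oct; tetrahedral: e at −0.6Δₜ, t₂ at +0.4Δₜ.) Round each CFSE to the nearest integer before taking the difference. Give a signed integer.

Group 10 minus oxidation state +2 gives a d⁸ configuration for Ni²⁺.
Octahedral (high-spin): t2g^6 e_g^2, CFSE = 6(−0.4) + 2(+0.6) = -1.2Δ_oct = -1.2 × 98 = -118 kJ/mol.
In a tetrahedral site the filling is e^4 t2^4: CFSE(tet) = -0.8Δₜ = -0.8 × (4/9)(98) = -35 kJ/mol.
Subtracting, OSPE = -118 − (-35) = -83 kJ/mol.

-83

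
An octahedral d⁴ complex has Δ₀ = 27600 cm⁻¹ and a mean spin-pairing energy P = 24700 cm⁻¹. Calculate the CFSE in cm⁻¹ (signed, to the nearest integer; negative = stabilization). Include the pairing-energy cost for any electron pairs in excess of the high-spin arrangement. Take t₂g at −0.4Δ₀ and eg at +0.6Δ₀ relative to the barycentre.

-19460

Δ₀ > P, so pairing is preferred: the ground state is low-spin.
Configuration: t₂g⁴ eg⁰.
Orbital CFSE = -1.6Δ₀ = -1.6 × 27600 = -44160 cm⁻¹.
Excess pairs vs high-spin: 1 − 0 = 1; pairing cost = +24700 cm⁻¹.
Net CFSE = -44160 + 24700 = -19460 cm⁻¹.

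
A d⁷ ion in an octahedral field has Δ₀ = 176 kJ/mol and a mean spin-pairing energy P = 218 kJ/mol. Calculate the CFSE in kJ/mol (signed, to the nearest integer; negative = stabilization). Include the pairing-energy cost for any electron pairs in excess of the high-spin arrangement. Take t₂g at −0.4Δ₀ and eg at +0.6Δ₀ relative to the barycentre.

-141

Here Δ₀ < P (176 < 218), so the high-spin state is favoured.
Configuration: t₂g⁵ eg².
Orbital CFSE = -0.8Δ₀ = -0.8 × 176 = -141 kJ/mol.
High-spin has no excess pairs, so no pairing correction applies.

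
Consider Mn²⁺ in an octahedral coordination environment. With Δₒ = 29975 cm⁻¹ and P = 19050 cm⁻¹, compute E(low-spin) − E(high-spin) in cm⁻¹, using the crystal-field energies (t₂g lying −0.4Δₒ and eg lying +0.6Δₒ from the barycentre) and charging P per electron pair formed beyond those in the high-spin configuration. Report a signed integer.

-21850

Mn²⁺: group 7, so d-count = 7 − 2 = 5.
High-spin: t₂g³ eg², CFSE = 0.0Δₒ = 0 cm⁻¹.
Low-spin t₂g⁵ eg⁰ gives -2.0Δₒ = -59950 cm⁻¹, but forming 2 extra pairs costs 2P = 38100 cm⁻¹, so E(LS) = -59950 + 38100 = -21850 cm⁻¹.
The difference is -21850 − (0) = -21850 cm⁻¹, so low-spin lies lower.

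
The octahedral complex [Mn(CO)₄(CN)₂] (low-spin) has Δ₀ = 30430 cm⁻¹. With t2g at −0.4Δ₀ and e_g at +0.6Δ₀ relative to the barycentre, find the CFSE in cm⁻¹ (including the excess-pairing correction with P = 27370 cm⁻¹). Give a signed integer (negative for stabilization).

Ligand charges: 4×(+0) from CO and 2×(-1) from CN⁻ sum to -2; with overall charge +0, Mn is +2.
Mn²⁺: group 7, so d-count = 7 − 2 = 5.
Configuration: t2g^5 e_g^0.
Orbital CFSE = 5(-0.4) + 0(0.6) = -2.0Δ₀ = -2.0 × 30430 = -60860 cm⁻¹.
Pairing penalty: 2 pairs vs 0 in the high-spin reference → 2 extra × P = 54740 cm⁻¹.
Combining: -60860 + 54740 = -6120 cm⁻¹.

-6120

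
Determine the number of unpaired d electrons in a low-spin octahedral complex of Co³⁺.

0

Co³⁺: group 9, so d-count = 9 − 3 = 6.
Configuration: t2g^6 e_g^0, giving 0 unpaired electrons.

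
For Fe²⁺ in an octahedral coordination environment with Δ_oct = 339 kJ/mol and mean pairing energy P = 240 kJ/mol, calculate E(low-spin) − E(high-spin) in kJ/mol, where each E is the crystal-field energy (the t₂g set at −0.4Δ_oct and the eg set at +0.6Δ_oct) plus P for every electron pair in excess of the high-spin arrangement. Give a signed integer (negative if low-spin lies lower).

-198

Fe²⁺: group 8, so d-count = 8 − 2 = 6.
High-spin d⁶ fills as t₂g⁴ eg² with CFSE 4(−0.4) + 2(+0.6) = -0.4Δ_oct = -136 kJ/mol.
Low-spin t₂g⁶ eg⁰ gives -2.4Δ_oct = -814 kJ/mol, but forming 2 extra pairs costs 2P = 480 kJ/mol, so E(LS) = -814 + 480 = -334 kJ/mol.
E(LS) − E(HS) = -334 − (-136) = -198 kJ/mol.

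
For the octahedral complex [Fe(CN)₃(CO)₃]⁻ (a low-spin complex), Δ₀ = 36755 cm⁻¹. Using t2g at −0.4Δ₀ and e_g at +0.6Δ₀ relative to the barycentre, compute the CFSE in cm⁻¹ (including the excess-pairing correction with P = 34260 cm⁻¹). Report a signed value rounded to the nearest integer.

Ligand charges: 3×(-1) from CN⁻ and 3×(+0) from CO sum to -3; with overall charge -1, Fe is +2.
Fe is in group 8, so Fe²⁺ is d⁶ (8 − 2 = 6).
The d⁶ electrons fill as t2g^6 e_g^0.
CFSE(orbital) = 6×(-0.4Δ₀) + 0×(0.6Δ₀) = -2.4Δ₀; with Δ₀ = 36755 cm⁻¹ that is -88212 cm⁻¹.
Relative to high-spin t2g^4 e_g^2 (1 paired), the low-spin configuration has 2 additional pairs, contributing +2 × 34260 = +68520 cm⁻¹.
Overall CFSE = -88212 + 68520 = -19692 cm⁻¹.

-19692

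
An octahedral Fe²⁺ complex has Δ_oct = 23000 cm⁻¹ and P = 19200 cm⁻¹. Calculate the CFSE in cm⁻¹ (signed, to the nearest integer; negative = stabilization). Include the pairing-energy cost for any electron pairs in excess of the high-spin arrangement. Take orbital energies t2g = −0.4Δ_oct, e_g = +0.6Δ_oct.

-16800

Fe is in group 8, so Fe²⁺ is d⁶ (8 − 2 = 6).
Δ_oct > P, so pairing is preferred: the ground state is low-spin.
That gives t2g^6 e_g^0.
Orbital CFSE = -2.4Δ_oct = -2.4 × 23000 = -55200 cm⁻¹.
Excess pairs vs high-spin: 3 − 1 = 2; pairing cost = +38400 cm⁻¹.
Net CFSE = -55200 + 38400 = -16800 cm⁻¹.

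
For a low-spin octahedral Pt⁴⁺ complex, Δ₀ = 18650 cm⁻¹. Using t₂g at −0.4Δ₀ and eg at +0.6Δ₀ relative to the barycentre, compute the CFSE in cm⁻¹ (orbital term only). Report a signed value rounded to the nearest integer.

-44760

Pt⁴⁺: group 10, so d-count = 10 − 4 = 6.
Electron filling gives t₂g⁶ eg⁰.
Orbital CFSE = 6(-0.4) + 0(0.6) = -2.4Δ₀ = -2.4 × 18650 = -44760 cm⁻¹.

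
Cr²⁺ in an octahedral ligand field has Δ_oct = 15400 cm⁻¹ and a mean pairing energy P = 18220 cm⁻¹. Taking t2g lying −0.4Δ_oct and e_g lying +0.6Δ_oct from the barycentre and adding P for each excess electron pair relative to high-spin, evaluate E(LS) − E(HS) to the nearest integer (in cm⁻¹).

Cr sits in group 6; removing 2 electrons leaves Cr²⁺ with 6 − 2 = 4 d electrons.
High-spin d⁴ fills as t2g^3 e_g^1 with CFSE 3(−0.4) + 1(+0.6) = -0.6Δ_oct = -9240 cm⁻¹.
Low-spin t2g^4 e_g^0 gives -1.6Δ_oct = -24640 cm⁻¹, but forming 1 extra pair costs 1P = 18220 cm⁻¹, so E(LS) = -24640 + 18220 = -6420 cm⁻¹.
The difference is -6420 − (-9240) = 2820 cm⁻¹, so high-spin lies lower.

2820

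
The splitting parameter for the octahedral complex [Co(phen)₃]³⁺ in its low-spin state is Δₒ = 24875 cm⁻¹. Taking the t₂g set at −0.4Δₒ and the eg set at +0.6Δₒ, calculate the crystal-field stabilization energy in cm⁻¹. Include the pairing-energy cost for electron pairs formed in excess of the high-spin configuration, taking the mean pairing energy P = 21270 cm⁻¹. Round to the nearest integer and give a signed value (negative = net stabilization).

-17160

phen is neutral, so the +3 overall charge sits on Co: oxidation state +3.
Co is in group 9, so Co³⁺ is d⁶ (9 − 3 = 6).
The d⁶ electrons fill as t₂g⁶ eg⁰.
Orbital CFSE = 6(-0.4) + 0(0.6) = -2.4Δₒ = -2.4 × 24875 = -59700 cm⁻¹.
Pairing penalty: 3 pairs vs 1 in the high-spin reference → 2 extra × P = 42540 cm⁻¹.
Overall CFSE = -59700 + 42540 = -17160 cm⁻¹.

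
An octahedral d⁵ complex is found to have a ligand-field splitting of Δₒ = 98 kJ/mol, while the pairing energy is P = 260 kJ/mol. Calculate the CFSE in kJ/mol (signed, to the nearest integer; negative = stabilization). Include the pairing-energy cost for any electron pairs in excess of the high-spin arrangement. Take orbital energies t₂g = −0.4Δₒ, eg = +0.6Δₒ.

With Δₒ < P the complex is high-spin.
That gives t₂g³ eg².
Orbital CFSE = 0.0Δₒ = 0.0 × 98 = 0 kJ/mol.
High-spin has no excess pairs, so no pairing correction applies.

0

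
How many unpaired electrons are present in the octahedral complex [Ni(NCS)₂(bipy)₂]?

2

Ligand charges: 2×(-1) from NCS⁻ and 2×(+0) from bipy sum to -2; with overall charge +0, Ni is +2.
Group 10 minus oxidation state +2 gives a d⁸ configuration for Ni²⁺.
Configuration: t2g^6 e_g^2, giving 2 unpaired electrons.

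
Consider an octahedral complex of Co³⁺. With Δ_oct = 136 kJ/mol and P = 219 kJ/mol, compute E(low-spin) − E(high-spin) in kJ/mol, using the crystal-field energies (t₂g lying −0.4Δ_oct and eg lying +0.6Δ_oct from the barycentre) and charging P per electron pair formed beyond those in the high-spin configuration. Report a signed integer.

166

Co³⁺: group 9, so d-count = 9 − 3 = 6.
High-spin: t₂g⁴ eg², CFSE = -0.4Δ_oct = -54 kJ/mol.
For low-spin the configuration is t₂g⁶ eg⁰: orbital energy -2.4 × 136 = -326 kJ/mol, and 2 additional pairs relative to high-spin add 438 kJ/mol, giving 112 kJ/mol.
The difference is 112 − (-54) = 166 kJ/mol, so high-spin lies lower.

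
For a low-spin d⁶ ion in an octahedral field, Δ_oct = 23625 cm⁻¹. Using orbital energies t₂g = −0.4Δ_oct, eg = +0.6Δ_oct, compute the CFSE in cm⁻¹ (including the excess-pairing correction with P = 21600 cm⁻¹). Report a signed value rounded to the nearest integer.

-13500

The d⁶ electrons fill as t₂g⁶ eg⁰.
CFSE(orbital) = 6×(-0.4Δ_oct) + 0×(0.6Δ_oct) = -2.4Δ_oct; with Δ_oct = 23625 cm⁻¹ that is -56700 cm⁻¹.
Pairing penalty: 3 pairs vs 1 in the high-spin reference → 2 extra × P = 43200 cm⁻¹.
Overall CFSE = -56700 + 43200 = -13500 cm⁻¹.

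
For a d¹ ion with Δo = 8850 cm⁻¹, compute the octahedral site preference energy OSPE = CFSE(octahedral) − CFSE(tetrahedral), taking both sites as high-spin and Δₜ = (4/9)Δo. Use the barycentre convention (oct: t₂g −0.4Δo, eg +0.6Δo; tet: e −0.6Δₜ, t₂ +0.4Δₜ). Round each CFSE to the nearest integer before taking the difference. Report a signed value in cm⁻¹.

-1180

Octahedral (high-spin): t2g^1 e_g^0, CFSE = 1(−0.4) + 0(+0.6) = -0.4Δo = -0.4 × 8850 = -3540 cm⁻¹.
Tetrahedral: e^1 t2^0, CFSE = 1(−0.6) + 0(+0.4) = -0.6Δₜ = -0.6 × (4/9) × 8850 = -2360 cm⁻¹.
Subtracting, OSPE = -3540 − (-2360) = -1180 cm⁻¹.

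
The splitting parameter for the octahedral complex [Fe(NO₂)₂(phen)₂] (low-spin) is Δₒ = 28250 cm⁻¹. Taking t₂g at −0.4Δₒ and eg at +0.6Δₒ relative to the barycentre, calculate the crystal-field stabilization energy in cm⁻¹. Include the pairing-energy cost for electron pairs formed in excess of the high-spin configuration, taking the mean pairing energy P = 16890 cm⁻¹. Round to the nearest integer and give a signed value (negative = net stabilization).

Ligand charges: 2×(-1) from NO₂⁻ and 2×(+0) from phen sum to -2; with overall charge +0, Fe is +2.
Fe sits in group 8; removing 2 electrons leaves Fe²⁺ with 8 − 2 = 6 d electrons.
The d⁶ electrons fill as t₂g⁶ eg⁰.
CFSE(orbital) = 6×(-0.4Δₒ) + 0×(0.6Δₒ) = -2.4Δₒ; with Δₒ = 28250 cm⁻¹ that is -67800 cm⁻¹.
Pairing penalty: 3 pairs vs 1 in the high-spin reference → 2 extra × P = 33780 cm⁻¹.
Overall CFSE = -67800 + 33780 = -34020 cm⁻¹.

-34020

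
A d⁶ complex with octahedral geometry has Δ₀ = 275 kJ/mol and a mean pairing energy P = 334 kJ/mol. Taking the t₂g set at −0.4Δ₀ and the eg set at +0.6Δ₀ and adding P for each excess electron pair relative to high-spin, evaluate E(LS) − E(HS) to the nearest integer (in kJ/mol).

118

In the high-spin limit (t₂g⁴ eg²) the orbital term is -0.4Δ₀ = -110 kJ/mol, with no excess pairing.
For low-spin the configuration is t₂g⁶ eg⁰: orbital energy -2.4 × 275 = -660 kJ/mol, and 2 additional pairs relative to high-spin add 668 kJ/mol, giving 8 kJ/mol.
E(LS) − E(HS) = 8 − (-110) = 118 kJ/mol.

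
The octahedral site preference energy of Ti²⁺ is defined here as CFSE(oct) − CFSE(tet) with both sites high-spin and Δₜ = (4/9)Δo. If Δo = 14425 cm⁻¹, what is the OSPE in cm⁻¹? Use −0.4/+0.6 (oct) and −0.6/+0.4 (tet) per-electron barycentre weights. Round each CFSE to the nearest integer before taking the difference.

-3847

Ti sits in group 4; removing 2 electrons leaves Ti²⁺ with 4 − 2 = 2 d electrons.
Octahedral (high-spin): t2g^2 e_g^0, CFSE = 2(−0.4) + 0(+0.6) = -0.8Δo = -0.8 × 14425 = -11540 cm⁻¹.
Tetrahedral e^2 t2^0 gives -1.2Δₜ = -1.2 × (4/9) × 14425 = -7693 cm⁻¹.
OSPE = CFSE(oct) − CFSE(tet) = -11540 − (-7693) = -3847 cm⁻¹.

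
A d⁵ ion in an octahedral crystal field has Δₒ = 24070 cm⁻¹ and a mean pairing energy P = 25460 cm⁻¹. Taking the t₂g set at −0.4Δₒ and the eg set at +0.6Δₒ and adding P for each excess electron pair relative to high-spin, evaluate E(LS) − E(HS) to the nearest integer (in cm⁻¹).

2780

High-spin: t₂g³ eg², CFSE = 0.0Δₒ = 0 cm⁻¹.
Low-spin t₂g⁵ eg⁰ gives -2.0Δₒ = -48140 cm⁻¹, but forming 2 extra pairs costs 2P = 50920 cm⁻¹, so E(LS) = -48140 + 50920 = 2780 cm⁻¹.
E(LS) − E(HS) = 2780 − (0) = 2780 cm⁻¹.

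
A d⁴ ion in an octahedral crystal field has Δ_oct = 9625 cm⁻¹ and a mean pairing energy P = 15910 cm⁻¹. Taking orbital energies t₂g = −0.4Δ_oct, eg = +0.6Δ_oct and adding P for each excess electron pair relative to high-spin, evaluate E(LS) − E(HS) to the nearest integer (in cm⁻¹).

High-spin: t₂g³ eg¹, CFSE = -0.6Δ_oct = -5775 cm⁻¹.
Low-spin t₂g⁴ eg⁰ gives -1.6Δ_oct = -15400 cm⁻¹, but forming 1 extra pair costs 1P = 15910 cm⁻¹, so E(LS) = -15400 + 15910 = 510 cm⁻¹.
Thus E(LS) − E(HS) = 6285 cm⁻¹.

6285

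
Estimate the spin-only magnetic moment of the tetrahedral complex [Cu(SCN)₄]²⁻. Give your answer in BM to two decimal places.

1.73 BM

Each SCN⁻ contributes -1; 4 × (-1) = -4. With overall charge -2, Cu is in the +2 oxidation state.
Cu sits in group 11; removing 2 electrons leaves Cu²⁺ with 11 − 2 = 9 d electrons.
Tetrahedral splitting is small, so the complex is high-spin.
Configuration: e⁴ t₂⁵ → 1 unpaired electron.
μ(spin-only) = √[1(1+2)] = √3 ≈ 1.73 BM.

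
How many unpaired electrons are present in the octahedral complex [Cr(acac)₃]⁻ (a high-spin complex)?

Each acac⁻ contributes -1; 3 × (-1) = -3. With overall charge -1, Cr is in the +2 oxidation state.
Group 6 minus oxidation state +2 gives a d⁴ configuration for Cr²⁺.
Configuration: t2g^3 e_g^1, giving 4 unpaired electrons.

4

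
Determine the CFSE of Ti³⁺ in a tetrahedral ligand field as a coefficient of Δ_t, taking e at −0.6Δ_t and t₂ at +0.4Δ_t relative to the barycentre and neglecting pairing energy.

Ti³⁺: group 4, so d-count = 4 − 3 = 1.
Tetrahedral fields are weak (Δₜ ≈ 4/9 Δₒ), so electrons fill high-spin.
Configuration: e¹ t₂⁰.
CFSE = 1(-0.6Δ_t) + 0(0.4Δ_t) = -0.6Δ_t + 0.0Δ_t = -0.6Δ_t.

-0.6 Δ_t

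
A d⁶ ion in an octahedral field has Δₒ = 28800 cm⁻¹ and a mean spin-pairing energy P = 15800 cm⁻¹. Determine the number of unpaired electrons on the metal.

0

With Δₒ > P the complex is low-spin.
Configuration: t2g^6 e_g^0.
Unpaired electrons: 0.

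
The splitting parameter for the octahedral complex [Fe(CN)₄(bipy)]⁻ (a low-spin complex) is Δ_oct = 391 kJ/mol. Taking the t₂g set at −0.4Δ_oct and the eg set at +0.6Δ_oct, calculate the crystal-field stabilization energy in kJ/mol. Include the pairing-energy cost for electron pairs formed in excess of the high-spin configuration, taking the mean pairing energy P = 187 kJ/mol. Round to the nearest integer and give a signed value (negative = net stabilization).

Ligand charges: 4×(-1) from CN⁻ and 1×(+0) from bipy sum to -4; with overall charge -1, Fe is +3.
Group 8 minus oxidation state +3 gives a d⁵ configuration for Fe³⁺.
Electron filling gives t₂g⁵ eg⁰.
CFSE(orbital) = 5×(-0.4Δ_oct) + 0×(0.6Δ_oct) = -2.0Δ_oct; with Δ_oct = 391 kJ/mol that is -782 kJ/mol.
High-spin d⁵ would be t₂g³ eg² with 0 pairs; low-spin has 2, so 2 excess pairs cost +2P = +374 kJ/mol.
Overall CFSE = -782 + 374 = -408 kJ/mol.

-408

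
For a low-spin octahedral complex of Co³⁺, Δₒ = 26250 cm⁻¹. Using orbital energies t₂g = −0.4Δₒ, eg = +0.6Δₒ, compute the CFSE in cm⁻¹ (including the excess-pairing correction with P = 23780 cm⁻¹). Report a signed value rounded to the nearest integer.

Co sits in group 9; removing 3 electrons leaves Co³⁺ with 9 − 3 = 6 d electrons.
The d⁶ electrons fill as t₂g⁶ eg⁰.
CFSE(orbital) = 6×(-0.4Δₒ) + 0×(0.6Δₒ) = -2.4Δₒ; with Δₒ = 26250 cm⁻¹ that is -63000 cm⁻¹.
High-spin d⁶ would be t₂g⁴ eg² with 1 pair; low-spin has 3, so 2 excess pairs cost +2P = +47560 cm⁻¹.
Net CFSE = -63000 + 47560 = -15440 cm⁻¹.

-15440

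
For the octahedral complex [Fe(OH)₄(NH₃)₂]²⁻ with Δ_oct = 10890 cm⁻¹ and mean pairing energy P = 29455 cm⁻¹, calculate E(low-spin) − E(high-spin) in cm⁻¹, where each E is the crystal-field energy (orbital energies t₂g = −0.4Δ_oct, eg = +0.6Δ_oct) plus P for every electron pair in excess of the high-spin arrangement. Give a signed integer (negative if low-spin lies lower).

37130

Ligand charges: 4×(-1) from OH⁻ and 2×(+0) from NH₃ sum to -4; with overall charge -2, Fe is +2.
Fe sits in group 8; removing 2 electrons leaves Fe²⁺ with 8 − 2 = 6 d electrons.
High-spin d⁶ fills as t₂g⁴ eg² with CFSE 4(−0.4) + 2(+0.6) = -0.4Δ_oct = -4356 cm⁻¹.
For low-spin the configuration is t₂g⁶ eg⁰: orbital energy -2.4 × 10890 = -26136 cm⁻¹, and 2 additional pairs relative to high-spin add 58910 cm⁻¹, giving 32774 cm⁻¹.
Thus E(LS) − E(HS) = 37130 cm⁻¹.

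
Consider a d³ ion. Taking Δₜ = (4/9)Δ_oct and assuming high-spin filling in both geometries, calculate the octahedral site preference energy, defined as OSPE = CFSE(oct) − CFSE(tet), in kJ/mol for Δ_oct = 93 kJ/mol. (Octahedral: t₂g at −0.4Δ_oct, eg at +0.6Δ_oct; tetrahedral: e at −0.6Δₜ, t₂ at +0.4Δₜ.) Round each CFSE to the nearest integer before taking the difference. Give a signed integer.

-79

Octahedral (high-spin): t₂g³ eg⁰, CFSE = 3(−0.4) + 0(+0.6) = -1.2Δ_oct = -1.2 × 93 = -112 kJ/mol.
Tetrahedral e² t₂¹ gives -0.8Δₜ = -0.8 × (4/9) × 93 = -33 kJ/mol.
Subtracting, OSPE = -112 − (-33) = -79 kJ/mol.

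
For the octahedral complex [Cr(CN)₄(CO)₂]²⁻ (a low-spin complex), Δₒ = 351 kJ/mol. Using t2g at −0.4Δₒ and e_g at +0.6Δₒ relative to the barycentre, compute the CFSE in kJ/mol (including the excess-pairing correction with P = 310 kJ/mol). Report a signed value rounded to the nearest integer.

-252

Ligand charges: 4×(-1) from CN⁻ and 2×(+0) from CO sum to -4; with overall charge -2, Cr is +2.
Group 6 minus oxidation state +2 gives a d⁴ configuration for Cr²⁺.
Configuration: t2g^4 e_g^0.
The orbital stabilization is -1.6Δₒ = -1.6 × 351 = -562 kJ/mol.
High-spin d⁴ would be t2g^3 e_g^1 with 0 pairs; low-spin has 1, so 1 excess pair costs +1P = +310 kJ/mol.
Overall CFSE = -562 + 310 = -252 kJ/mol.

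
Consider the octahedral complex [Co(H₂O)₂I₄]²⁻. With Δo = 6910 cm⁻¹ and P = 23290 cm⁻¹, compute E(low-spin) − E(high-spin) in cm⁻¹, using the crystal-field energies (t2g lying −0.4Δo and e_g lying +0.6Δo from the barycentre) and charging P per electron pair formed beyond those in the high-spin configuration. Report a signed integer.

Ligand charges: 2×(+0) from H₂O and 4×(-1) from I⁻ sum to -4; with overall charge -2, Co is +2.
Group 9 minus oxidation state +2 gives a d⁷ configuration for Co²⁺.
In the high-spin limit (t2g^5 e_g^2) the orbital term is -0.8Δo = -5528 cm⁻¹, with no excess pairing.
Low-spin t2g^6 e_g^1 gives -1.8Δo = -12438 cm⁻¹, but forming 1 extra pair costs 1P = 23290 cm⁻¹, so E(LS) = -12438 + 23290 = 10852 cm⁻¹.
Thus E(LS) − E(HS) = 16380 cm⁻¹.

16380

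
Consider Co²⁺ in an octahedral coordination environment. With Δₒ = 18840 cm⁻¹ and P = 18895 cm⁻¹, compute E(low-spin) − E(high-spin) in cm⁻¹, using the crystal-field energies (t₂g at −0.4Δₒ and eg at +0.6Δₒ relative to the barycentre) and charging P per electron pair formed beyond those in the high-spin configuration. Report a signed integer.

Co²⁺: group 9, so d-count = 9 − 2 = 7.
In the high-spin limit (t₂g⁵ eg²) the orbital term is -0.8Δₒ = -15072 cm⁻¹, with no excess pairing.
Low-spin: t₂g⁶ eg¹, orbital CFSE = -1.8Δₒ = -33912 cm⁻¹; plus 1 excess pair × P = +18895 cm⁻¹; total -15017 cm⁻¹.
E(LS) − E(HS) = -15017 − (-15072) = 55 cm⁻¹.

55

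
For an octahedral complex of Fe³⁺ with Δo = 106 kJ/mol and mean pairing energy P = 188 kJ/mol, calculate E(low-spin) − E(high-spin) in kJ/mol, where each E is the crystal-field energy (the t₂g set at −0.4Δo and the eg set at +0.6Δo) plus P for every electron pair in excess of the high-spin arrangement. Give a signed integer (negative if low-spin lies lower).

Group 8 minus oxidation state +3 gives a d⁵ configuration for Fe³⁺.
High-spin: t₂g³ eg², CFSE = 0.0Δo = 0 kJ/mol.
Low-spin t₂g⁵ eg⁰ gives -2.0Δo = -212 kJ/mol, but forming 2 extra pairs costs 2P = 376 kJ/mol, so E(LS) = -212 + 376 = 164 kJ/mol.
Thus E(LS) − E(HS) = 164 kJ/mol.

164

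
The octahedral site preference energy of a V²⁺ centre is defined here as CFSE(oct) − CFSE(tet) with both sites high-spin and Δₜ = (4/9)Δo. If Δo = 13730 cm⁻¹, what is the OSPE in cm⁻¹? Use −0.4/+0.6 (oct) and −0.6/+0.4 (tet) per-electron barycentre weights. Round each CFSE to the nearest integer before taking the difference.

V is in group 5, so V²⁺ is d³ (5 − 2 = 3).
In an octahedral site d³ (HS) is t2g^3 e_g^0, giving CFSE(oct) = -1.2Δo = -16476 cm⁻¹.
In a tetrahedral site the filling is e^2 t2^1: CFSE(tet) = -0.8Δₜ = -0.8 × (4/9)(13730) = -4882 cm⁻¹.
OSPE = CFSE(oct) − CFSE(tet) = -16476 − (-4882) = -11594 cm⁻¹.

-11594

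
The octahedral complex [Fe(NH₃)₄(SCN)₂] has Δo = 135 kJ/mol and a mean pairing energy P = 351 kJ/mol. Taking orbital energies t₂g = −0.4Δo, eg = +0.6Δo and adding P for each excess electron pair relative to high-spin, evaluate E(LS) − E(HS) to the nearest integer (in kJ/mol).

432

Ligand charges: 4×(+0) from NH₃ and 2×(-1) from SCN⁻ sum to -2; with overall charge +0, Fe is +2.
Fe is in group 8, so Fe²⁺ is d⁶ (8 − 2 = 6).
In the high-spin limit (t₂g⁴ eg²) the orbital term is -0.4Δo = -54 kJ/mol, with no excess pairing.
For low-spin the configuration is t₂g⁶ eg⁰: orbital energy -2.4 × 135 = -324 kJ/mol, and 2 additional pairs relative to high-spin add 702 kJ/mol, giving 378 kJ/mol.
E(LS) − E(HS) = 378 − (-54) = 432 kJ/mol.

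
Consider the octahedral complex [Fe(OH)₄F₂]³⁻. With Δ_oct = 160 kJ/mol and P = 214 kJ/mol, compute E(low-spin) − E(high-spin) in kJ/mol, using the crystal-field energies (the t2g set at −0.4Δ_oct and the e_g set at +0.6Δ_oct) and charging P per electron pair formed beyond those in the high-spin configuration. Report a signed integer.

Ligand charges: 4×(-1) from OH⁻ and 2×(-1) from F⁻ sum to -6; with overall charge -3, Fe is +3.
Group 8 minus oxidation state +3 gives a d⁵ configuration for Fe³⁺.
In the high-spin limit (t2g^3 e_g^2) the orbital term is 0.0Δ_oct = 0 kJ/mol, with no excess pairing.
Low-spin t2g^5 e_g^0 gives -2.0Δ_oct = -320 kJ/mol, but forming 2 extra pairs costs 2P = 428 kJ/mol, so E(LS) = -320 + 428 = 108 kJ/mol.
E(LS) − E(HS) = 108 − (0) = 108 kJ/mol.

108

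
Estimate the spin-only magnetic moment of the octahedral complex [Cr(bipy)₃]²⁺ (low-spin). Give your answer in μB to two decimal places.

2.83 μB

bipy is neutral, so the +2 overall charge sits on Cr: oxidation state +2.
Cr²⁺: group 6, so d-count = 6 − 2 = 4.
Configuration: t₂g⁴ eg⁰ → 2 unpaired electrons.
μ(spin-only) = √[2(2+2)] = √8 ≈ 2.83 μB.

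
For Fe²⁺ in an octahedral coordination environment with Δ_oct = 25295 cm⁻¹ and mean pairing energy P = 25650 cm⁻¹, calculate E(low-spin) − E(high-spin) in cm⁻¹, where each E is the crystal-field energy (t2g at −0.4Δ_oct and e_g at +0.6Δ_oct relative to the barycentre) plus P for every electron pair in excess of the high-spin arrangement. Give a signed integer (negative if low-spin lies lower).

Fe²⁺: group 8, so d-count = 8 − 2 = 6.
High-spin: t2g^4 e_g^2, CFSE = -0.4Δ_oct = -10118 cm⁻¹.
For low-spin the configuration is t2g^6 e_g^0: orbital energy -2.4 × 25295 = -60708 cm⁻¹, and 2 additional pairs relative to high-spin add 51300 cm⁻¹, giving -9408 cm⁻¹.
The difference is -9408 − (-10118) = 710 cm⁻¹, so high-spin lies lower.

710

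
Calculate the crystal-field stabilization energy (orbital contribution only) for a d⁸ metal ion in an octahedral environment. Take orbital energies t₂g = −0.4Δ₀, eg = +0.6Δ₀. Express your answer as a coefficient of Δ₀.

-1.2 Δ₀

Configuration: t₂g⁶ eg².
CFSE = 6(-0.4Δ₀) + 2(0.6Δ₀) = -2.4Δ₀ + 1.2Δ₀ = -1.2Δ₀.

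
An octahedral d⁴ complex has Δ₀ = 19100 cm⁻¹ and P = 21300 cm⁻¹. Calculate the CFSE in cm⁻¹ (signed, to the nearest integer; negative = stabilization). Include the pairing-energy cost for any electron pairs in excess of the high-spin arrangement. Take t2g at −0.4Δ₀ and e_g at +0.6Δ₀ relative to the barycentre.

Δ₀ < P, so pairing is avoided: the ground state is high-spin.
Configuration: t2g^3 e_g^1.
Orbital CFSE = -0.6Δ₀ = -0.6 × 19100 = -11460 cm⁻¹.
High-spin has no excess pairs, so no pairing correction applies.

-11460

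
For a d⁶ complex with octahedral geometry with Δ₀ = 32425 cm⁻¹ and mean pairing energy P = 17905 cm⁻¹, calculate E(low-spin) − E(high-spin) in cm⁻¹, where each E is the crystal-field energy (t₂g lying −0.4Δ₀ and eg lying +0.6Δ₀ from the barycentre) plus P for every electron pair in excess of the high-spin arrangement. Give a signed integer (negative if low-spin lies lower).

-29040

High-spin d⁶ fills as t₂g⁴ eg² with CFSE 4(−0.4) + 2(+0.6) = -0.4Δ₀ = -12970 cm⁻¹.
For low-spin the configuration is t₂g⁶ eg⁰: orbital energy -2.4 × 32425 = -77820 cm⁻¹, and 2 additional pairs relative to high-spin add 35810 cm⁻¹, giving -42010 cm⁻¹.
E(LS) − E(HS) = -42010 − (-12970) = -29040 cm⁻¹.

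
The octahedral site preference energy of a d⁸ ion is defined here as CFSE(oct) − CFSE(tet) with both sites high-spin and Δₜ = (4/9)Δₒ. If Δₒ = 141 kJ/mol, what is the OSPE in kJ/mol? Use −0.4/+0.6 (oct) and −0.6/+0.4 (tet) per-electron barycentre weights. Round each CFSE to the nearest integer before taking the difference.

-119

Octahedral (high-spin): t₂g⁶ eg², CFSE = 6(−0.4) + 2(+0.6) = -1.2Δₒ = -1.2 × 141 = -169 kJ/mol.
Tetrahedral: e⁴ t₂⁴, CFSE = 4(−0.6) + 4(+0.4) = -0.8Δₜ = -0.8 × (4/9) × 141 = -50 kJ/mol.
Subtracting, OSPE = -169 − (-50) = -119 kJ/mol.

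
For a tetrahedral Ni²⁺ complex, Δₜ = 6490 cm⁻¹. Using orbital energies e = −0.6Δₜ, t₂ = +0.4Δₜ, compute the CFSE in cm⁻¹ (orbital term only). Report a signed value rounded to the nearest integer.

-5192

Ni sits in group 10; removing 2 electrons leaves Ni²⁺ with 10 − 2 = 8 d electrons.
With tetrahedral geometry the complex is necessarily high-spin.
The d⁸ electrons fill as e⁴ t₂⁴.
The orbital stabilization is -0.8Δₜ = -0.8 × 6490 = -5192 cm⁻¹.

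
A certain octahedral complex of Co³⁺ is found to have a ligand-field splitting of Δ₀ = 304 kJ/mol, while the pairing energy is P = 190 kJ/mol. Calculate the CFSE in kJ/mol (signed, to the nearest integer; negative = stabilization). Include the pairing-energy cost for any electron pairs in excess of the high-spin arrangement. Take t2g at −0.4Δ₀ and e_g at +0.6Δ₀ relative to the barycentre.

Co³⁺: group 9, so d-count = 9 − 3 = 6.
Since Δ₀ = 304 kJ/mol > P = 190 kJ/mol, the complex adopts the low-spin configuration.
That gives t2g^6 e_g^0.
Orbital CFSE = -2.4Δ₀ = -2.4 × 304 = -730 kJ/mol.
Excess pairs vs high-spin: 3 − 1 = 2; pairing cost = +380 kJ/mol.
Net CFSE = -730 + 380 = -350 kJ/mol.

-350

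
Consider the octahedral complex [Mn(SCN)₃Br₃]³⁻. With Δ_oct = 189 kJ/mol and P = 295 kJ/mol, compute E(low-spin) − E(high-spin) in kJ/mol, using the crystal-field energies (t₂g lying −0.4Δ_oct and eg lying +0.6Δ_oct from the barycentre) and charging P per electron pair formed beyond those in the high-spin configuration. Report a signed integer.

Ligand charges: 3×(-1) from SCN⁻ and 3×(-1) from Br⁻ sum to -6; with overall charge -3, Mn is +3.
Mn³⁺: group 7, so d-count = 7 − 3 = 4.
High-spin: t₂g³ eg¹, CFSE = -0.6Δ_oct = -113 kJ/mol.
For low-spin the configuration is t₂g⁴ eg⁰: orbital energy -1.6 × 189 = -302 kJ/mol, and 1 additional pair relative to high-spin adds 295 kJ/mol, giving -7 kJ/mol.
The difference is -7 − (-113) = 106 kJ/mol, so high-spin lies lower.

106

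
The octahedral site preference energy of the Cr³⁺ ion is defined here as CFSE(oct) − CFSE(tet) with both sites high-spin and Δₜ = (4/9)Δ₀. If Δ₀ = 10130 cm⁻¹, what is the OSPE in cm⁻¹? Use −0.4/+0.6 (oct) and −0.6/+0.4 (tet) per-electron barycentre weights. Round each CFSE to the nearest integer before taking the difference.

-8554

Cr is in group 6, so Cr³⁺ is d³ (6 − 3 = 3).
In an octahedral site d³ (HS) is t2g^3 e_g^0, giving CFSE(oct) = -1.2Δ₀ = -12156 cm⁻¹.
Tetrahedral: e^2 t2^1, CFSE = 2(−0.6) + 1(+0.4) = -0.8Δₜ = -0.8 × (4/9) × 10130 = -3602 cm⁻¹.
Subtracting, OSPE = -12156 − (-3602) = -8554 cm⁻¹.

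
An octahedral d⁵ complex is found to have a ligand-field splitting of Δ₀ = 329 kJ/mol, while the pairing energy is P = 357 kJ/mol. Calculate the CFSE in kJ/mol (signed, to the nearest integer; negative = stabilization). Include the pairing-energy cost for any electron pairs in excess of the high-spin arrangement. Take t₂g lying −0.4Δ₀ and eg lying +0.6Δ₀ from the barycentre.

0

With Δ₀ < P the complex is high-spin.
Configuration: t₂g³ eg².
Orbital CFSE = 0.0Δ₀ = 0.0 × 329 = 0 kJ/mol.
High-spin has no excess pairs, so no pairing correction applies.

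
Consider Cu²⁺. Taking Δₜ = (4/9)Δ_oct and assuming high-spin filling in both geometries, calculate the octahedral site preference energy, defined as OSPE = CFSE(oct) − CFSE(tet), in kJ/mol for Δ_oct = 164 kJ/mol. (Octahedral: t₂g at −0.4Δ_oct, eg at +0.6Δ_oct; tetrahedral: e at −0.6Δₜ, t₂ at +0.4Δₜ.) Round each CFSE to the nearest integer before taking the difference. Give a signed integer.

Group 11 minus oxidation state +2 gives a d⁹ configuration for Cu²⁺.
Octahedral high-spin t2g^6 e_g^3: CFSE = -0.6 × 164 = -98 kJ/mol.
In a tetrahedral site the filling is e^4 t2^5: CFSE(tet) = -0.4Δₜ = -0.4 × (4/9)(164) = -29 kJ/mol.
Subtracting, OSPE = -98 − (-29) = -69 kJ/mol.

-69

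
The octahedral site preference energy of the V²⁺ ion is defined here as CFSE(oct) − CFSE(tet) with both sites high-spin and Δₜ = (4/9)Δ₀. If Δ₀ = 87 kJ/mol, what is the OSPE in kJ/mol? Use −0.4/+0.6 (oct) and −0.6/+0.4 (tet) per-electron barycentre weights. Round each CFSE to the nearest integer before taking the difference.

V²⁺: group 5, so d-count = 5 − 2 = 3.
In an octahedral site d³ (HS) is t2g^3 e_g^0, giving CFSE(oct) = -1.2Δ₀ = -104 kJ/mol.
Tetrahedral: e^2 t2^1, CFSE = 2(−0.6) + 1(+0.4) = -0.8Δₜ = -0.8 × (4/9) × 87 = -31 kJ/mol.
Subtracting, OSPE = -104 − (-31) = -73 kJ/mol.

-73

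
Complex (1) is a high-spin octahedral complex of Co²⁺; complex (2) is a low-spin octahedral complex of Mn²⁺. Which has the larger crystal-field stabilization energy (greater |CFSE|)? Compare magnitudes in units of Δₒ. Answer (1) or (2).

(1): Co²⁺: group 9, so d-count = 9 − 2 = 7; t2g^5 e_g^2, CFSE = -0.8Δₒ.
(2): Mn is in group 7, so Mn²⁺ is d⁵ (7 − 2 = 5); t2g^5 e_g^0, CFSE = -2.0Δₒ.
So (2) has the larger |CFSE|.

(2)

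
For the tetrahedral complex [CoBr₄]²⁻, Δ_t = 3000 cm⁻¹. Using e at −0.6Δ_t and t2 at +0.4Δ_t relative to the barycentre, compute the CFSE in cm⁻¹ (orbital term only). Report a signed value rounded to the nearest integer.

Each Br⁻ contributes -1; 4 × (-1) = -4. With overall charge -2, Co is in the +2 oxidation state.
Co sits in group 9; removing 2 electrons leaves Co²⁺ with 9 − 2 = 7 d electrons.
Tetrahedral splitting is small, so the complex is high-spin.
The d⁷ electrons fill as e^4 t2^3.
The orbital stabilization is -1.2Δ_t = -1.2 × 3000 = -3600 cm⁻¹.

-3600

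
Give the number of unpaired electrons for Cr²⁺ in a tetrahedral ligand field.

4

Group 6 minus oxidation state +2 gives a d⁴ configuration for Cr²⁺.
Tetrahedral fields are weak (Δₜ ≈ 4/9 Δₒ), so electrons fill high-spin.
Configuration: e^2 t2^2, giving 4 unpaired electrons.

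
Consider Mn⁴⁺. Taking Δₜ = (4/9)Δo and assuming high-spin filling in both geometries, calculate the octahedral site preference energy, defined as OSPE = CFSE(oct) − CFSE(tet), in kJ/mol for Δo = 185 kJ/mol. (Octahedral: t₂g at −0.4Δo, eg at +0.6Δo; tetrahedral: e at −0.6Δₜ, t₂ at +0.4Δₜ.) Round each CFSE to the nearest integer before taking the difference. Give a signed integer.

Group 7 minus oxidation state +4 gives a d³ configuration for Mn⁴⁺.
Octahedral (high-spin): t2g^3 e_g^0, CFSE = 3(−0.4) + 0(+0.6) = -1.2Δo = -1.2 × 185 = -222 kJ/mol.
In a tetrahedral site the filling is e^2 t2^1: CFSE(tet) = -0.8Δₜ = -0.8 × (4/9)(185) = -66 kJ/mol.
OSPE = -222 − (-66) = -156 kJ/mol.

-156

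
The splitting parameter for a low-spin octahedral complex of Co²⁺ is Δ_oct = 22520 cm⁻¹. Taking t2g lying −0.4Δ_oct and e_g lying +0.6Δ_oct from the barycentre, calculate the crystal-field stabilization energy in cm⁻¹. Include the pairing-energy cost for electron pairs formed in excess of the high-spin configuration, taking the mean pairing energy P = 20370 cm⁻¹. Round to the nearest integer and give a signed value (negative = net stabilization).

-20166

Co is in group 9, so Co²⁺ is d⁷ (9 − 2 = 7).
Electron filling gives t2g^6 e_g^1.
The orbital stabilization is -1.8Δ_oct = -1.8 × 22520 = -40536 cm⁻¹.
Pairing penalty: 3 pairs vs 2 in the high-spin reference → 1 extra × P = 20370 cm⁻¹.
Net CFSE = -40536 + 20370 = -20166 cm⁻¹.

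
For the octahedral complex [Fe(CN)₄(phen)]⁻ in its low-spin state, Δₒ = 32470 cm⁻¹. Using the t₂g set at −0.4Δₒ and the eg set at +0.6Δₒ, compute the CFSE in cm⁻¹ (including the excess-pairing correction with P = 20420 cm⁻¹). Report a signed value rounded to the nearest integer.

-24100

Ligand charges: 4×(-1) from CN⁻ and 1×(+0) from phen sum to -4; with overall charge -1, Fe is +3.
Fe sits in group 8; removing 3 electrons leaves Fe³⁺ with 8 − 3 = 5 d electrons.
Electron filling gives t₂g⁵ eg⁰.
The orbital stabilization is -2.0Δₒ = -2.0 × 32470 = -64940 cm⁻¹.
Pairing penalty: 2 pairs vs 0 in the high-spin reference → 2 extra × P = 40840 cm⁻¹.
Overall CFSE = -64940 + 40840 = -24100 cm⁻¹.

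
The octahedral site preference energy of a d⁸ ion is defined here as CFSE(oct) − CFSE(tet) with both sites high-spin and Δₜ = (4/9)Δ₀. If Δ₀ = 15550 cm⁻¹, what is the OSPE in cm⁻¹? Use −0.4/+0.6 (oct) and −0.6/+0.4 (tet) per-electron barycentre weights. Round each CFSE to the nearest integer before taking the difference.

-13131

In an octahedral site d⁸ (HS) is t2g^6 e_g^2, giving CFSE(oct) = -1.2Δ₀ = -18660 cm⁻¹.
Tetrahedral: e^4 t2^4, CFSE = 4(−0.6) + 4(+0.4) = -0.8Δₜ = -0.8 × (4/9) × 15550 = -5529 cm⁻¹.
OSPE = -18660 − (-5529) = -13131 cm⁻¹.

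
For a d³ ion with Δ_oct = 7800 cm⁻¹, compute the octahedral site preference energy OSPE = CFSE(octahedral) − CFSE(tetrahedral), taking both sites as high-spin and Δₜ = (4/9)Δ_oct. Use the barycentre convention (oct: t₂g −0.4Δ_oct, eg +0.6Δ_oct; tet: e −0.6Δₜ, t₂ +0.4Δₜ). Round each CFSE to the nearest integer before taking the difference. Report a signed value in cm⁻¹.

Octahedral (high-spin): t₂g³ eg⁰, CFSE = 3(−0.4) + 0(+0.6) = -1.2Δ_oct = -1.2 × 7800 = -9360 cm⁻¹.
Tetrahedral: e² t₂¹, CFSE = 2(−0.6) + 1(+0.4) = -0.8Δₜ = -0.8 × (4/9) × 7800 = -2773 cm⁻¹.
Subtracting, OSPE = -9360 − (-2773) = -6587 cm⁻¹.

-6587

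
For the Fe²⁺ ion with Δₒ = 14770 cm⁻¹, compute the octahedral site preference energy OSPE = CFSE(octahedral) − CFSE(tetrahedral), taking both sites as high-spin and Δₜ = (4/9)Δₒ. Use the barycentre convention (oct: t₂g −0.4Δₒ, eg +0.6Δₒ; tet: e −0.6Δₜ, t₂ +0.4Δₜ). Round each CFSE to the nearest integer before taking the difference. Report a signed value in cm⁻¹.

-1969

Group 8 minus oxidation state +2 gives a d⁶ configuration for Fe²⁺.
Octahedral (high-spin): t2g^4 e_g^2, CFSE = 4(−0.4) + 2(+0.6) = -0.4Δₒ = -0.4 × 14770 = -5908 cm⁻¹.
In a tetrahedral site the filling is e^3 t2^3: CFSE(tet) = -0.6Δₜ = -0.6 × (4/9)(14770) = -3939 cm⁻¹.
OSPE = -5908 − (-3939) = -1969 cm⁻¹.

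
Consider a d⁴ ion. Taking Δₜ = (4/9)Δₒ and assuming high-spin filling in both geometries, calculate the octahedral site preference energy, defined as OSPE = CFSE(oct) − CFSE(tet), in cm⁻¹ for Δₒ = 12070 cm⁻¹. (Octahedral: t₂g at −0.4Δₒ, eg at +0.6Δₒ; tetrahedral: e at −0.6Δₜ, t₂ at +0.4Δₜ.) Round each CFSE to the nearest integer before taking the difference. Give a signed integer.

-5096

In an octahedral site d⁴ (HS) is t2g^3 e_g^1, giving CFSE(oct) = -0.6Δₒ = -7242 cm⁻¹.
Tetrahedral: e^2 t2^2, CFSE = 2(−0.6) + 2(+0.4) = -0.4Δₜ = -0.4 × (4/9) × 12070 = -2146 cm⁻¹.
Subtracting, OSPE = -7242 − (-2146) = -5096 cm⁻¹.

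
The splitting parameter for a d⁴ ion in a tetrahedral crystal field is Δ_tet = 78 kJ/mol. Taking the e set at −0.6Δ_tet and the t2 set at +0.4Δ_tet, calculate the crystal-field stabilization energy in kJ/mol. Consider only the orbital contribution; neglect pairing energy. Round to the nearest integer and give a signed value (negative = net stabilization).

-31

Tetrahedral splitting is small, so the complex is high-spin.
The d⁴ electrons fill as e^2 t2^2.
Orbital CFSE = 2(-0.6) + 2(0.4) = -0.4Δ_tet = -0.4 × 78 = -31 kJ/mol.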